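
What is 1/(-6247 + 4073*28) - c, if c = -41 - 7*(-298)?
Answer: -220444864/107797 ≈ -2045.0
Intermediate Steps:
c = 2045 (c = -41 + 2086 = 2045)
1/(-6247 + 4073*28) - c = 1/(-6247 + 4073*28) - 1*2045 = 1/(-6247 + 114044) - 2045 = 1/107797 - 2045 = -220444864/107797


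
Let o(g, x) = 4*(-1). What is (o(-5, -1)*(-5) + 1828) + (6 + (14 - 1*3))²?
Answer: 2137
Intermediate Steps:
o(g, x) = -4
(o(-5, -1)*(-5) + 1828) + (6 + (14 - 1*3))² = (-4*(-5) + 1828) + (6 + (14 - 1*3))² = (20 + 1828) + (6 + (14 - 3))² = 1848 + (6 + 11)² = 1848 + 17² = 1848 + 289 = 2137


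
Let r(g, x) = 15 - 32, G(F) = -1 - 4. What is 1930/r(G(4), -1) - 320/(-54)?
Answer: -49390/459 ≈ -107.60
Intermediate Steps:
G(F) = -5
r(g, x) = -17
1930/r(G(4), -1) - 320/(-54) = 1930/(-17) - 320/(-54) = 1930*(-1/17) - 320*(-1/54) = -1930/17 + 160/27 = -49390/459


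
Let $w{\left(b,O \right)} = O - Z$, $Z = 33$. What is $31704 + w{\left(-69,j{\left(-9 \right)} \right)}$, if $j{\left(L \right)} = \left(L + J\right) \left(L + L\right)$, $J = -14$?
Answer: $32085$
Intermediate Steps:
$j{\left(L \right)} = 2 L \left(-14 + L\right)$ ($j{\left(L \right)} = \left(L - 14\right) \left(L + L\right) = \left(-14 + L\right) 2 L = 2 L \left(-14 + L\right)$)
$w{\left(b,O \right)} = -33 + O$ ($w{\left(b,O \right)} = O - 33 = -33 + O$)
$31704 + w{\left(-69,j{\left(-9 \right)} \right)} = 31704 - \left(33 + 18 \left(-14 - 9\right)\right) = 31704 - \left(33 + 18 \left(-23\right)\right) = 31704 + \left(-33 + 414\right) = 31704 + 381 = 32085$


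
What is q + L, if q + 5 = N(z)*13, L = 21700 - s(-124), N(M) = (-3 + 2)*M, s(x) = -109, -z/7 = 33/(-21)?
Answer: 21661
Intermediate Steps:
z = 11 (z = -231/(-21) = -231*(-1)/21 = -7*(-11/7) = 11)
N(M) = -M
L = 21809 (L = 21700 - 1*(-109) = 21700 + 109 = 21809)
q = -148 (q = -5 - 1*11*13 = -5 - 11*13 = -5 - 143 = -148)
q + L = -148 + 21809 = 21661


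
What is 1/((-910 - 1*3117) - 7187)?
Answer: -1/11214 ≈ -8.9174e-5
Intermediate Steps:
1/((-910 - 1*3117) - 7187) = 1/((-910 - 3117) - 7187) = 1/(-4027 - 7187) = 1/(-11214) = -1/11214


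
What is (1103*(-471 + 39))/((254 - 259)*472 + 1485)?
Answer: 476496/875 ≈ 544.57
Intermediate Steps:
(1103*(-471 + 39))/((254 - 259)*472 + 1485) = (1103*(-432))/(-5*472 + 1485) = -476496/(-2360 + 1485) = -476496/(-875) = -476496*(-1/875) = 476496/875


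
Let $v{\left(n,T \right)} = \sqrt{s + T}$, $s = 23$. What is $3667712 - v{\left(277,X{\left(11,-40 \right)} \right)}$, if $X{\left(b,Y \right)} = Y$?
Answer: $3667712 - i \sqrt{17} \approx 3.6677 \cdot 10^{6} - 4.1231 i$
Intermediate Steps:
$v{\left(n,T \right)} = \sqrt{23 + T}$
$3667712 - v{\left(277,X{\left(11,-40 \right)} \right)} = 3667712 - \sqrt{23 - 40} = 3667712 - \sqrt{-17} = 3667712 - i \sqrt{17}$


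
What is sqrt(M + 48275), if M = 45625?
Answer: 10*sqrt(939) ≈ 306.43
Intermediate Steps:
sqrt(M + 48275) = sqrt(45625 + 48275) = sqrt(93900) = 10*sqrt(939)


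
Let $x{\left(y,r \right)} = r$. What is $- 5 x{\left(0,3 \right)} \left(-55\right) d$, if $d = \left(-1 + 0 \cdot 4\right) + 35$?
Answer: $28050$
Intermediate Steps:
$d = 34$ ($d = \left(-1 + 0\right) + 35 = -1 + 35 = 34$)
$- 5 x{\left(0,3 \right)} \left(-55\right) d = \left(-5\right) 3 \left(-55\right) 34 = \left(-15\right) \left(-55\right) 34 = 825 \cdot 34 = 28050$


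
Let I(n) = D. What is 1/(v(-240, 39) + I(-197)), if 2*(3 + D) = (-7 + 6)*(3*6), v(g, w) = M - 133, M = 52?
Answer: -1/93 ≈ -0.010753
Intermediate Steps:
v(g, w) = -81 (v(g, w) = 52 - 133 = -81)
D = -12 (D = -3 + ((-7 + 6)*(3*6))/2 = -3 + (-1*18)/2 = -3 + (½)*(-18) = -3 - 9 = -12)
I(n) = -12
1/(v(-240, 39) + I(-197)) = 1/(-81 - 12) = 1/(-93) = -1/93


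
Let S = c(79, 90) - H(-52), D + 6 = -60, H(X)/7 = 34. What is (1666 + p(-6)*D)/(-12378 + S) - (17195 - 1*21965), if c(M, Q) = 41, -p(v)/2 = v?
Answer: 59981876/12575 ≈ 4769.9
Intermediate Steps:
p(v) = -2*v
H(X) = 238 (H(X) = 7*34 = 238)
D = -66 (D = -6 - 60 = -66)
S = -197 (S = 41 - 1*238 = 41 - 238 = -197)
(1666 + p(-6)*D)/(-12378 + S) - (17195 - 1*21965) = (1666 - 2*(-6)*(-66))/(-12378 - 197) - (17195 - 1*21965) = (1666 + 12*(-66))/(-12575) - (17195 - 21965) = (1666 - 792)*(-1/12575) - 1*(-4770) = 874*(-1/12575) + 4770 = -874/12575 + 4770 = 59981876/12575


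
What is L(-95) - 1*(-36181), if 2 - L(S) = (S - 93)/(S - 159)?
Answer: 4595147/127 ≈ 36182.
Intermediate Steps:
L(S) = 2 - (-93 + S)/(-159 + S) (L(S) = 2 - (S - 93)/(S - 159) = 2 - (-93 + S)/(-159 + S))
L(-95) - 1*(-36181) = (-225 - 95)/(-159 - 95) - 1*(-36181) = -320/(-254) + 36181 = -1/254*(-320) + 36181 = 160/127 + 36181 = 4595147/127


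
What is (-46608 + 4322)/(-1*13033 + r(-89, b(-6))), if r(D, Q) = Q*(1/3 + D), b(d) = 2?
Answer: 126858/39631 ≈ 3.2010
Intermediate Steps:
r(D, Q) = Q*(⅓ + D)
(-46608 + 4322)/(-1*13033 + r(-89, b(-6))) = (-46608 + 4322)/(-1*13033 + 2*(⅓ - 89)) = -42286/(-13033 + 2*(-266/3)) = -42286/(-13033 - 532/3) = -42286/(-39631/3) = -42286*(-3/39631) = 126858/39631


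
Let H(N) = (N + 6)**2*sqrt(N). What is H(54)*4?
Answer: 43200*sqrt(6) ≈ 1.0582e+5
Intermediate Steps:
H(N) = sqrt(N)*(6 + N)**2 (H(N) = (6 + N)**2*sqrt(N) = sqrt(N)*(6 + N)**2)
H(54)*4 = (sqrt(54)*(6 + 54)**2)*4 = ((3*sqrt(6))*60**2)*4 = ((3*sqrt(6))*3600)*4 = (10800*sqrt(6))*4 = 43200*sqrt(6)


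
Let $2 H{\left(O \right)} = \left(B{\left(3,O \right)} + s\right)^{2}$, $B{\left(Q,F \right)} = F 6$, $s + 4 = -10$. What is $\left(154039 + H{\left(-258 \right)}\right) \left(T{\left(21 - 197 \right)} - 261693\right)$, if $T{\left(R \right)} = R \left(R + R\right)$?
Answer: $-274436344101$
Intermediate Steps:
$T{\left(R \right)} = 2 R^{2}$ ($T{\left(R \right)} = R 2 R = 2 R^{2}$)
$s = -14$ ($s = -4 - 10 = -14$)
$B{\left(Q,F \right)} = 6 F$
$H{\left(O \right)} = \frac{\left(-14 + 6 O\right)^{2}}{2}$ ($H{\left(O \right)} = \frac{\left(6 O - 14\right)^{2}}{2} = \frac{\left(-14 + 6 O\right)^{2}}{2}$)
$\left(154039 + H{\left(-258 \right)}\right) \left(T{\left(21 - 197 \right)} - 261693\right) = \left(154039 + 2 \left(-7 + 3 \left(-258\right)\right)^{2}\right) \left(2 \left(21 - 197\right)^{2} - 261693\right) = \left(154039 + 2 \left(-7 - 774\right)^{2}\right) \left(2 \left(21 - 197\right)^{2} - 261693\right) = \left(154039 + 2 \left(-781\right)^{2}\right) \left(2 \left(-176\right)^{2} - 261693\right) = \left(154039 + 2 \cdot 609961\right) \left(2 \cdot 30976 - 261693\right) = \left(154039 + 1219922\right) \left(61952 - 261693\right) = 1373961 \left(-199741\right) = -274436344101$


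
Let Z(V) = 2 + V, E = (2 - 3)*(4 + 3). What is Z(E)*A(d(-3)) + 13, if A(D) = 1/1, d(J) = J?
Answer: 8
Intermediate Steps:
A(D) = 1
E = -7 (E = -1*7 = -7)
Z(E)*A(d(-3)) + 13 = (2 - 7)*1 + 13 = -5*1 + 13 = -5 + 13 = 8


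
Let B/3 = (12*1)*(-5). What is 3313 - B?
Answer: 3493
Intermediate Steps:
B = -180 (B = 3*((12*1)*(-5)) = 3*(12*(-5)) = 3*(-60) = -180)
3313 - B = 3313 - 1*(-180) = 3313 + 180 = 3493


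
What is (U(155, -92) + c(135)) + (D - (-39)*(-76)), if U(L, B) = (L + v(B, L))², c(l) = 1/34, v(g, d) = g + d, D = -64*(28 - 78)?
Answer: 1623841/34 ≈ 47760.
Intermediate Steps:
D = 3200 (D = -64*(-50) = 3200)
v(g, d) = d + g
c(l) = 1/34
U(L, B) = (B + 2*L)² (U(L, B) = (L + (L + B))² = (L + (B + L))² = (B + 2*L)²)
(U(155, -92) + c(135)) + (D - (-39)*(-76)) = ((-92 + 2*155)² + 1/34) + (3200 - (-39)*(-76)) = ((-92 + 310)² + 1/34) + (3200 - 1*2964) = (218² + 1/34) + (3200 - 2964) = (47524 + 1/34) + 236 = 1615817/34 + 236 = 1623841/34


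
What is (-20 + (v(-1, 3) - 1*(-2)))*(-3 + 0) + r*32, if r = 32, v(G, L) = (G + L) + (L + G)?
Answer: 1066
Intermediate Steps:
v(G, L) = 2*G + 2*L (v(G, L) = (G + L) + (G + L) = 2*G + 2*L)
(-20 + (v(-1, 3) - 1*(-2)))*(-3 + 0) + r*32 = (-20 + ((2*(-1) + 2*3) - 1*(-2)))*(-3 + 0) + 32*32 = (-20 + ((-2 + 6) + 2))*(-3) + 1024 = (-20 + (4 + 2))*(-3) + 1024 = (-20 + 6)*(-3) + 1024 = -14*(-3) + 1024 = 42 + 1024 = 1066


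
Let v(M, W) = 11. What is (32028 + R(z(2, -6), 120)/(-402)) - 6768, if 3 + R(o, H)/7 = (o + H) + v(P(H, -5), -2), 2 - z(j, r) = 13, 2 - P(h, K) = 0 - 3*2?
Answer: 3384567/134 ≈ 25258.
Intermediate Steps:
P(h, K) = 8 (P(h, K) = 2 - (0 - 3*2) = 2 - (0 - 6) = 2 - 1*(-6) = 2 + 6 = 8)
z(j, r) = -11 (z(j, r) = 2 - 1*13 = 2 - 13 = -11)
R(o, H) = 56 + 7*H + 7*o (R(o, H) = -21 + 7*((o + H) + 11) = -21 + 7*((H + o) + 11) = -21 + 7*(11 + H + o) = -21 + (77 + 7*H + 7*o) = 56 + 7*H + 7*o)
(32028 + R(z(2, -6), 120)/(-402)) - 6768 = (32028 + (56 + 7*120 + 7*(-11))/(-402)) - 6768 = (32028 + (56 + 840 - 77)*(-1/402)) - 6768 = (32028 + 819*(-1/402)) - 6768 = (32028 - 273/134) - 6768 = 4291479/134 - 6768 = 3384567/134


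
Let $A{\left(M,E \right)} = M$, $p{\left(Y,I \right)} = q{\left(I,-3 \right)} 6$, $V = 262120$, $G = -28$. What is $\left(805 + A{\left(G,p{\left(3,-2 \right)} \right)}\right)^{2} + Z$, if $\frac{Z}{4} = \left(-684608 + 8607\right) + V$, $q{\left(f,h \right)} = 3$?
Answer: $-1051795$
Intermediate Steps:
$p{\left(Y,I \right)} = 18$ ($p{\left(Y,I \right)} = 3 \cdot 6 = 18$)
$Z = -1655524$ ($Z = 4 \left(\left(-684608 + 8607\right) + 262120\right) = 4 \left(-676001 + 262120\right) = 4 \left(-413881\right) = -1655524$)
$\left(805 + A{\left(G,p{\left(3,-2 \right)} \right)}\right)^{2} + Z = \left(805 - 28\right)^{2} - 1655524 = 777^{2} - 1655524 = 603729 - 1655524 = -1051795$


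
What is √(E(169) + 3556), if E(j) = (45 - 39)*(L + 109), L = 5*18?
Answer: 5*√190 ≈ 68.920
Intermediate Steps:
L = 90
E(j) = 1194 (E(j) = (45 - 39)*(90 + 109) = 6*199 = 1194)
√(E(169) + 3556) = √(1194 + 3556) = √4750 = 5*√190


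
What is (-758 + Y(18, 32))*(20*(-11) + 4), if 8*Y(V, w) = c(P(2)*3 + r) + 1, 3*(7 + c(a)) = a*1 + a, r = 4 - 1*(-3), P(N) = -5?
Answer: 164034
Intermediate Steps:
r = 7 (r = 4 + 3 = 7)
c(a) = -7 + 2*a/3 (c(a) = -7 + (a*1 + a)/3 = -7 + (a + a)/3 = -7 + (2*a)/3 = -7 + 2*a/3)
Y(V, w) = -17/12 (Y(V, w) = ((-7 + 2*(-5*3 + 7)/3) + 1)/8 = ((-7 + 2*(-15 + 7)/3) + 1)/8 = ((-7 + (⅔)*(-8)) + 1)/8 = ((-7 - 16/3) + 1)/8 = (-37/3 + 1)/8 = (⅛)*(-34/3) = -17/12)
(-758 + Y(18, 32))*(20*(-11) + 4) = (-758 - 17/12)*(20*(-11) + 4) = -9113*(-220 + 4)/12 = -9113/12*(-216) = 164034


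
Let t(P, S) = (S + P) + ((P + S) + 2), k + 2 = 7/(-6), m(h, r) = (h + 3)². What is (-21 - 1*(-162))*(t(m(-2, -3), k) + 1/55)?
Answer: -17954/55 ≈ -326.44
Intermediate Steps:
m(h, r) = (3 + h)²
k = -19/6 (k = -2 + 7/(-6) = -2 + 7*(-⅙) = -2 - 7/6 = -19/6 ≈ -3.1667)
t(P, S) = 2 + 2*P + 2*S (t(P, S) = (P + S) + (2 + P + S) = 2 + 2*P + 2*S)
(-21 - 1*(-162))*(t(m(-2, -3), k) + 1/55) = (-21 - 1*(-162))*((2 + 2*(3 - 2)² + 2*(-19/6)) + 1/55) = (-21 + 162)*((2 + 2*1² - 19/3) + 1/55) = 141*((2 + 2*1 - 19/3) + 1/55) = 141*((2 + 2 - 19/3) + 1/55) = 141*(-7/3 + 1/55) = 141*(-382/165) = -17954/55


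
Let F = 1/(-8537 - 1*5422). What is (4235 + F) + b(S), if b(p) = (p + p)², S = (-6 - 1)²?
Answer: 193178600/13959 ≈ 13839.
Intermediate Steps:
S = 49 (S = (-7)² = 49)
F = -1/13959 (F = 1/(-8537 - 5422) = 1/(-13959) = -1/13959 ≈ -7.1638e-5)
b(p) = 4*p² (b(p) = (2*p)² = 4*p²)
(4235 + F) + b(S) = (4235 - 1/13959) + 4*49² = 59116364/13959 + 4*2401 = 59116364/13959 + 9604 = 193178600/13959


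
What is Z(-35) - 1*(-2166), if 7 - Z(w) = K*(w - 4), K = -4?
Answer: 2017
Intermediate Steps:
Z(w) = -9 + 4*w (Z(w) = 7 - (-4)*(w - 4) = 7 - (-4)*(-4 + w) = 7 - (16 - 4*w) = 7 + (-16 + 4*w) = -9 + 4*w)
Z(-35) - 1*(-2166) = (-9 + 4*(-35)) - 1*(-2166) = (-9 - 140) + 2166 = -149 + 2166 = 2017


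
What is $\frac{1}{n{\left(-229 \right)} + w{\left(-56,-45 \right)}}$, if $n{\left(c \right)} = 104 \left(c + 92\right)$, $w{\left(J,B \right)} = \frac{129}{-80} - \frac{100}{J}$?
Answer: $- \frac{560}{7978783} \approx -7.0186 \cdot 10^{-5}$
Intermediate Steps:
$w{\left(J,B \right)} = - \frac{129}{80} - \frac{100}{J}$ ($w{\left(J,B \right)} = 129 \left(- \frac{1}{80}\right) - \frac{100}{J} = - \frac{129}{80} - \frac{100}{J}$)
$n{\left(c \right)} = 9568 + 104 c$ ($n{\left(c \right)} = 104 \left(92 + c\right) = 9568 + 104 c$)
$\frac{1}{n{\left(-229 \right)} + w{\left(-56,-45 \right)}} = \frac{1}{\left(9568 + 104 \left(-229\right)\right) - \left(\frac{129}{80} + \frac{100}{-56}\right)} = \frac{1}{\left(9568 - 23816\right) - - \frac{97}{560}} = \frac{1}{-14248 + \left(- \frac{129}{80} + \frac{25}{14}\right)} = \frac{1}{-14248 + \frac{97}{560}} = \frac{1}{- \frac{7978783}{560}} = - \frac{560}{7978783}$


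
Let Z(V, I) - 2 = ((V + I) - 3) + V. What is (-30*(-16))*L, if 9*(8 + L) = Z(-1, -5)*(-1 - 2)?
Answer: -2560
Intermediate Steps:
Z(V, I) = -1 + I + 2*V (Z(V, I) = 2 + (((V + I) - 3) + V) = 2 + (((I + V) - 3) + V) = 2 + ((-3 + I + V) + V) = 2 + (-3 + I + 2*V) = -1 + I + 2*V)
L = -16/3 (L = -8 + ((-1 - 5 + 2*(-1))*(-1 - 2))/9 = -8 + ((-1 - 5 - 2)*(-3))/9 = -8 + (-8*(-3))/9 = -8 + (1/9)*24 = -8 + 8/3 = -16/3 ≈ -5.3333)
(-30*(-16))*L = -30*(-16)*(-16/3) = 480*(-16/3) = -2560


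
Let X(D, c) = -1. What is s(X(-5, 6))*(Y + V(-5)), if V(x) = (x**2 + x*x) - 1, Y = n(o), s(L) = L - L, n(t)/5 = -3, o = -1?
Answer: 0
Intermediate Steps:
n(t) = -15 (n(t) = 5*(-3) = -15)
s(L) = 0
Y = -15
V(x) = -1 + 2*x**2 (V(x) = (x**2 + x**2) - 1 = 2*x**2 - 1 = -1 + 2*x**2)
s(X(-5, 6))*(Y + V(-5)) = 0*(-15 + (-1 + 2*(-5)**2)) = 0*(-15 + (-1 + 2*25)) = 0*(-15 + (-1 + 50)) = 0*(-15 + 49) = 0*34 = 0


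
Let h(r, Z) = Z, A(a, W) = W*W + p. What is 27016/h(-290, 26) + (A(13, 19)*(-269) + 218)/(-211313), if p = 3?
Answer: 2855686078/2747069 ≈ 1039.5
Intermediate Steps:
A(a, W) = 3 + W² (A(a, W) = W*W + 3 = W² + 3 = 3 + W²)
27016/h(-290, 26) + (A(13, 19)*(-269) + 218)/(-211313) = 27016/26 + ((3 + 19²)*(-269) + 218)/(-211313) = 27016*(1/26) + ((3 + 361)*(-269) + 218)*(-1/211313) = 13508/13 + (364*(-269) + 218)*(-1/211313) = 13508/13 + (-97916 + 218)*(-1/211313) = 13508/13 - 97698*(-1/211313) = 13508/13 + 97698/211313 = 2855686078/2747069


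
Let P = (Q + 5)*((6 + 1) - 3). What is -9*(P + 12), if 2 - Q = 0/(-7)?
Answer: -360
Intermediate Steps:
Q = 2 (Q = 2 - 0/(-7) = 2 - 0*(-1)/7 = 2 - 1*0 = 2 + 0 = 2)
P = 28 (P = (2 + 5)*((6 + 1) - 3) = 7*(7 - 3) = 7*4 = 28)
-9*(P + 12) = -9*(28 + 12) = -9*40 = -360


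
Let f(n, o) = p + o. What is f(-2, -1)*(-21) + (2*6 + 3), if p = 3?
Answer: -27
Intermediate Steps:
f(n, o) = 3 + o
f(-2, -1)*(-21) + (2*6 + 3) = (3 - 1)*(-21) + (2*6 + 3) = 2*(-21) + (12 + 3) = -42 + 15 = -27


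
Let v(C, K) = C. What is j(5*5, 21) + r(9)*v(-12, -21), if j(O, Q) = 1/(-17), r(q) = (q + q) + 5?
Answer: -4693/17 ≈ -276.06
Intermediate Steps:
r(q) = 5 + 2*q (r(q) = 2*q + 5 = 5 + 2*q)
j(O, Q) = -1/17
j(5*5, 21) + r(9)*v(-12, -21) = -1/17 + (5 + 2*9)*(-12) = -1/17 + (5 + 18)*(-12) = -1/17 + 23*(-12) = -1/17 - 276 = -4693/17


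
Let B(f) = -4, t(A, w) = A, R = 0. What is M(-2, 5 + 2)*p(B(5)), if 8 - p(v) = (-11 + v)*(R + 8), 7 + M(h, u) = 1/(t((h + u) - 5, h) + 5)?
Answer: -4352/5 ≈ -870.40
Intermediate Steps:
M(h, u) = -7 + 1/(h + u) (M(h, u) = -7 + 1/(((h + u) - 5) + 5) = -7 + 1/((-5 + h + u) + 5) = -7 + 1/(h + u))
p(v) = 96 - 8*v (p(v) = 8 - (-11 + v)*(0 + 8) = 8 - (-11 + v)*8 = 8 - (-88 + 8*v) = 8 + (88 - 8*v) = 96 - 8*v)
M(-2, 5 + 2)*p(B(5)) = ((1 - 7*(-2) - 7*(5 + 2))/(-2 + (5 + 2)))*(96 - 8*(-4)) = ((1 + 14 - 7*7)/(-2 + 7))*(96 + 32) = ((1 + 14 - 49)/5)*128 = ((⅕)*(-34))*128 = -34/5*128 = -4352/5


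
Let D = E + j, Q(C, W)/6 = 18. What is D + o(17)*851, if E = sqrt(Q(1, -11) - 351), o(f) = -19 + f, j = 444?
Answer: -1258 + 9*I*sqrt(3) ≈ -1258.0 + 15.588*I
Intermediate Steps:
Q(C, W) = 108 (Q(C, W) = 6*18 = 108)
E = 9*I*sqrt(3) (E = sqrt(108 - 351) = sqrt(-243) = 9*I*sqrt(3) ≈ 15.588*I)
D = 444 + 9*I*sqrt(3) (D = 9*I*sqrt(3) + 444 = 444 + 9*I*sqrt(3) ≈ 444.0 + 15.588*I)
D + o(17)*851 = (444 + 9*I*sqrt(3)) + (-19 + 17)*851 = (444 + 9*I*sqrt(3)) - 2*851 = (444 + 9*I*sqrt(3)) - 1702 = -1258 + 9*I*sqrt(3)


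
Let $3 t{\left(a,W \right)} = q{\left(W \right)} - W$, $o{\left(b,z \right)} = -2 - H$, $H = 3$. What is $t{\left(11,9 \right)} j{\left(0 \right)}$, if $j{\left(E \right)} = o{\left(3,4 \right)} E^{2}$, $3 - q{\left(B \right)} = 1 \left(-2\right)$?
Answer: $0$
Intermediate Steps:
$q{\left(B \right)} = 5$ ($q{\left(B \right)} = 3 - 1 \left(-2\right) = 3 - -2 = 3 + 2 = 5$)
$o{\left(b,z \right)} = -5$ ($o{\left(b,z \right)} = -2 - 3 = -5$)
$t{\left(a,W \right)} = \frac{5}{3} - \frac{W}{3}$ ($t{\left(a,W \right)} = \frac{5 - W}{3} = \frac{5}{3} - \frac{W}{3}$)
$j{\left(E \right)} = - 5 E^{2}$
$t{\left(11,9 \right)} j{\left(0 \right)} = \left(\frac{5}{3} - 3\right) \left(- 5 \cdot 0^{2}\right) = \left(\frac{5}{3} - 3\right) \left(\left(-5\right) 0\right) = \left(- \frac{4}{3}\right) 0 = 0$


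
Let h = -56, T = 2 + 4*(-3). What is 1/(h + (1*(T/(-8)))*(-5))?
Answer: -4/249 ≈ -0.016064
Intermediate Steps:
T = -10 (T = 2 - 12 = -10)
1/(h + (1*(T/(-8)))*(-5)) = 1/(-56 + (1*(-10/(-8)))*(-5)) = 1/(-56 + (1*(-10*(-1/8)))*(-5)) = 1/(-56 + (1*(5/4))*(-5)) = 1/(-56 + (5/4)*(-5)) = 1/(-56 - 25/4) = 1/(-249/4) = -4/249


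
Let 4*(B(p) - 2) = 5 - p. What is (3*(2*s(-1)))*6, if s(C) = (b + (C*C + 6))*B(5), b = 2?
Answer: 648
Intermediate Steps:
B(p) = 13/4 - p/4 (B(p) = 2 + (5 - p)/4 = 2 + (5/4 - p/4) = 13/4 - p/4)
s(C) = 16 + 2*C**2 (s(C) = (2 + (C*C + 6))*(13/4 - 1/4*5) = (2 + (C**2 + 6))*(13/4 - 5/4) = (2 + (6 + C**2))*2 = (8 + C**2)*2 = 16 + 2*C**2)
(3*(2*s(-1)))*6 = (3*(2*(16 + 2*(-1)**2)))*6 = (3*(2*(16 + 2*1)))*6 = (3*(2*(16 + 2)))*6 = (3*(2*18))*6 = (3*36)*6 = 108*6 = 648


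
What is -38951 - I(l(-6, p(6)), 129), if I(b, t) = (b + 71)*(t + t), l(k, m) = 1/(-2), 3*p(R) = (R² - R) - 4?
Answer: -57140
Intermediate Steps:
p(R) = -4/3 - R/3 + R²/3 (p(R) = ((R² - R) - 4)/3 = (-4 + R² - R)/3 = -4/3 - R/3 + R²/3)
l(k, m) = -½
I(b, t) = 2*t*(71 + b) (I(b, t) = (71 + b)*(2*t) = 2*t*(71 + b))
-38951 - I(l(-6, p(6)), 129) = -38951 - 2*129*(71 - ½) = -38951 - 2*129*141/2 = -38951 - 1*18189 = -38951 - 18189 = -57140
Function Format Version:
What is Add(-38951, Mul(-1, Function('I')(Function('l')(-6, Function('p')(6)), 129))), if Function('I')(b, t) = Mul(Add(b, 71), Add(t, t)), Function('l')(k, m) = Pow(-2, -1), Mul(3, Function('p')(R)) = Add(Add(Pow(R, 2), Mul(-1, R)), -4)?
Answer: -57140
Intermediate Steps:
Function('p')(R) = Add(Rational(-4, 3), Mul(Rational(-1, 3), R), Mul(Rational(1, 3), Pow(R, 2))) (Function('p')(R) = Mul(Rational(1, 3), Add(Add(Pow(R, 2), Mul(-1, R)), -4)) = Mul(Rational(1, 3), Add(-4, Pow(R, 2), Mul(-1, R))) = Add(Rational(-4, 3), Mul(Rational(-1, 3), R), Mul(Rational(1, 3), Pow(R, 2))))
Function('l')(k, m) = Rational(-1, 2)
Function('I')(b, t) = Mul(2, t, Add(71, b)) (Function('I')(b, t) = Mul(Add(71, b), Mul(2, t)) = Mul(2, t, Add(71, b)))
Add(-38951, Mul(-1, Function('I')(Function('l')(-6, Function('p')(6)), 129))) = Add(-38951, Mul(-1, Mul(2, 129, Add(71, Rational(-1, 2))))) = Add(-38951, Mul(-1, Mul(2, 129, Rational(141, 2)))) = Add(-38951, Mul(-1, 18189)) = Add(-38951, -18189) = -57140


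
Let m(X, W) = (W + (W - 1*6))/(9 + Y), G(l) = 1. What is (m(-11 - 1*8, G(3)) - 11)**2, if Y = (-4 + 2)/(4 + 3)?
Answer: 488601/3721 ≈ 131.31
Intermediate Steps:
Y = -2/7 ≈ -0.28571
m(X, W) = -42/61 + 14*W/61 (m(X, W) = (W + (W - 1*6))/(9 - 2/7) = (W + (W - 6))/(61/7) = (W + (-6 + W))*(7/61) = (-6 + 2*W)*(7/61) = -42/61 + 14*W/61)
(m(-11 - 1*8, G(3)) - 11)**2 = ((-42/61 + (14/61)*1) - 11)**2 = ((-42/61 + 14/61) - 11)**2 = (-28/61 - 11)**2 = (-699/61)**2 = 488601/3721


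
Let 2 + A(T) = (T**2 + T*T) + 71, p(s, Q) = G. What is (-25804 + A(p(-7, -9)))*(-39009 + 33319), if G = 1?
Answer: 146420770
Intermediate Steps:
p(s, Q) = 1
A(T) = 69 + 2*T**2 (A(T) = -2 + ((T**2 + T*T) + 71) = -2 + ((T**2 + T**2) + 71) = -2 + (2*T**2 + 71) = -2 + (71 + 2*T**2) = 69 + 2*T**2)
(-25804 + A(p(-7, -9)))*(-39009 + 33319) = (-25804 + (69 + 2*1**2))*(-39009 + 33319) = (-25804 + (69 + 2*1))*(-5690) = (-25804 + (69 + 2))*(-5690) = (-25804 + 71)*(-5690) = -25733*(-5690) = 146420770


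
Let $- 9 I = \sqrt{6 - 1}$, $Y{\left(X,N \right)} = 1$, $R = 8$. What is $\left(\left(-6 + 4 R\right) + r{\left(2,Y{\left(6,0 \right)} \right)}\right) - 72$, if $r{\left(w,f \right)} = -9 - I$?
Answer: $-55 + \frac{\sqrt{5}}{9} \approx -54.752$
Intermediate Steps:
$I = - \frac{\sqrt{5}}{9}$ ($I = - \frac{\sqrt{6 - 1}}{9} = - \frac{\sqrt{5}}{9} \approx -0.24845$)
$r{\left(w,f \right)} = -9 + \frac{\sqrt{5}}{9}$ ($r{\left(w,f \right)} = -9 - - \frac{\sqrt{5}}{9} = -9 + \frac{\sqrt{5}}{9}$)
$\left(\left(-6 + 4 R\right) + r{\left(2,Y{\left(6,0 \right)} \right)}\right) - 72 = \left(\left(-6 + 4 \cdot 8\right) - \left(9 - \frac{\sqrt{5}}{9}\right)\right) - 72 = \left(\left(-6 + 32\right) - \left(9 - \frac{\sqrt{5}}{9}\right)\right) - 72 = \left(26 - \left(9 - \frac{\sqrt{5}}{9}\right)\right) - 72 = \left(17 + \frac{\sqrt{5}}{9}\right) - 72 = -55 + \frac{\sqrt{5}}{9}$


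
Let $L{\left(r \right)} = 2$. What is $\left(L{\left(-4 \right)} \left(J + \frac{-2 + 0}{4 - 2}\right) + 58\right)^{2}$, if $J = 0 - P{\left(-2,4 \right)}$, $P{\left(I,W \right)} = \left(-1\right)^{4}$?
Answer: $2916$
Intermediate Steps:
$P{\left(I,W \right)} = 1$
$J = -1$ ($J = 0 - 1 = -1$)
$\left(L{\left(-4 \right)} \left(J + \frac{-2 + 0}{4 - 2}\right) + 58\right)^{2} = \left(2 \left(-1 + \frac{-2 + 0}{4 - 2}\right) + 58\right)^{2} = \left(2 \left(-1 - \frac{2}{2}\right) + 58\right)^{2} = \left(2 \left(-1 - 1\right) + 58\right)^{2} = \left(2 \left(-2\right) + 58\right)^{2} = \left(-4 + 58\right)^{2} = 54^{2} = 2916$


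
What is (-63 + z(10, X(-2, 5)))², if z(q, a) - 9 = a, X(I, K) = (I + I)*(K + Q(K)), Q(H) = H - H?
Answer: 5476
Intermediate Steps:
Q(H) = 0
X(I, K) = 2*I*K (X(I, K) = (I + I)*(K + 0) = (2*I)*K = 2*I*K)
z(q, a) = 9 + a
(-63 + z(10, X(-2, 5)))² = (-63 + (9 + 2*(-2)*5))² = (-63 + (9 - 20))² = (-63 - 11)² = (-74)² = 5476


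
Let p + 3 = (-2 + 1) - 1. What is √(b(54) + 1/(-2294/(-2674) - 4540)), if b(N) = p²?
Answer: 8*√14386878679961/6068833 ≈ 5.0000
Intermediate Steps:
p = -5 (p = -3 + ((-2 + 1) - 1) = -3 + (-1 - 1) = -3 - 2 = -5)
b(N) = 25 (b(N) = (-5)² = 25)
√(b(54) + 1/(-2294/(-2674) - 4540)) = √(25 + 1/(-2294/(-2674) - 4540)) = √(25 + 1/(-2294*(-1/2674) - 4540)) = √(25 + 1/(1147/1337 - 4540)) = √(25 + 1/(-6068833/1337)) = √(25 - 1337/6068833) = √(151719488/6068833) = 8*√14386878679961/6068833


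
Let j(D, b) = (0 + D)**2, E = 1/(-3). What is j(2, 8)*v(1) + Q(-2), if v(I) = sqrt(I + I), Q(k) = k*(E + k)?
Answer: 14/3 + 4*sqrt(2) ≈ 10.324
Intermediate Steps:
E = -1/3 ≈ -0.33333
Q(k) = k*(-1/3 + k)
j(D, b) = D**2
v(I) = sqrt(2)*sqrt(I) (v(I) = sqrt(2*I) = sqrt(2)*sqrt(I))
j(2, 8)*v(1) + Q(-2) = 2**2*(sqrt(2)*sqrt(1)) - 2*(-1/3 - 2) = 4*(sqrt(2)*1) - 2*(-7/3) = 4*sqrt(2) + 14/3 = 14/3 + 4*sqrt(2)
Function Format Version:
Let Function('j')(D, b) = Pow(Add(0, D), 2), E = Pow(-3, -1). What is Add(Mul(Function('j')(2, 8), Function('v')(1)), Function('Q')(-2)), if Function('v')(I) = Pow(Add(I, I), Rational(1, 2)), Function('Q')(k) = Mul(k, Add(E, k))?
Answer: Add(Rational(14, 3), Mul(4, Pow(2, Rational(1, 2)))) ≈ 10.324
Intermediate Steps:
E = Rational(-1, 3) ≈ -0.33333
Function('Q')(k) = Mul(k, Add(Rational(-1, 3), k))
Function('j')(D, b) = Pow(D, 2)
Function('v')(I) = Mul(Pow(2, Rational(1, 2)), Pow(I, Rational(1, 2))) (Function('v')(I) = Pow(Mul(2, I), Rational(1, 2)) = Mul(Pow(2, Rational(1, 2)), Pow(I, Rational(1, 2))))
Add(Mul(Function('j')(2, 8), Function('v')(1)), Function('Q')(-2)) = Add(Mul(Pow(2, 2), Mul(Pow(2, Rational(1, 2)), Pow(1, Rational(1, 2)))), Mul(-2, Add(Rational(-1, 3), -2))) = Add(Mul(4, Mul(Pow(2, Rational(1, 2)), 1)), Mul(-2, Rational(-7, 3))) = Add(Mul(4, Pow(2, Rational(1, 2))), Rational(14, 3)) = Add(Rational(14, 3), Mul(4, Pow(2, Rational(1, 2))))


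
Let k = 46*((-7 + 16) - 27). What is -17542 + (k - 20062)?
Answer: -38432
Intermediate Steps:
k = -828 (k = 46*(9 - 27) = 46*(-18) = -828)
-17542 + (k - 20062) = -17542 + (-828 - 20062) = -17542 - 20890 = -38432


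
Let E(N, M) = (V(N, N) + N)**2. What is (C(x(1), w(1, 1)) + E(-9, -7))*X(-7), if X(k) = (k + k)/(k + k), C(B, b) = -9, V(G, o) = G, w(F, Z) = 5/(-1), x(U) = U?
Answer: 315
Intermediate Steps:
w(F, Z) = -5 (w(F, Z) = 5*(-1) = -5)
X(k) = 1 (X(k) = (2*k)/((2*k)) = (2*k)*(1/(2*k)) = 1)
E(N, M) = 4*N**2 (E(N, M) = (N + N)**2 = (2*N)**2 = 4*N**2)
(C(x(1), w(1, 1)) + E(-9, -7))*X(-7) = (-9 + 4*(-9)**2)*1 = (-9 + 4*81)*1 = (-9 + 324)*1 = 315*1 = 315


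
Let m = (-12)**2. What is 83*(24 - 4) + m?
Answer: 1804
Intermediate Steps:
m = 144
83*(24 - 4) + m = 83*(24 - 4) + 144 = 83*20 + 144 = 1660 + 144 = 1804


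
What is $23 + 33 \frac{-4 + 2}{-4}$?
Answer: $\frac{79}{2} \approx 39.5$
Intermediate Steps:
$23 + 33 \frac{-4 + 2}{-4} = 23 + 33 \left(\left(-2\right) \left(- \frac{1}{4}\right)\right) = 23 + 33 \cdot \frac{1}{2} = 23 + \frac{33}{2} = \frac{79}{2}$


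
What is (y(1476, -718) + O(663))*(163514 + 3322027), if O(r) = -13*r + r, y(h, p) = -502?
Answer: -29480705778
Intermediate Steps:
O(r) = -12*r
(y(1476, -718) + O(663))*(163514 + 3322027) = (-502 - 12*663)*(163514 + 3322027) = (-502 - 7956)*3485541 = -8458*3485541 = -29480705778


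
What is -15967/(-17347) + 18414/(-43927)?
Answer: 12321121/24580699 ≈ 0.50125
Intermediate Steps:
-15967/(-17347) + 18414/(-43927) = -15967*(-1/17347) + 18414*(-1/43927) = 15967/17347 - 594/1417 = 12321121/24580699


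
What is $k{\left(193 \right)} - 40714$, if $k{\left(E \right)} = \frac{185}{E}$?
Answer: $- \frac{7857617}{193} \approx -40713.0$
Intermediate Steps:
$k{\left(193 \right)} - 40714 = \frac{185}{193} - 40714 = - \frac{7857617}{193}$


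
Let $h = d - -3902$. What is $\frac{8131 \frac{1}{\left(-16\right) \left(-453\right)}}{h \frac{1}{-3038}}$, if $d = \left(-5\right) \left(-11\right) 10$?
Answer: $- \frac{1764427}{2304864} \approx -0.76552$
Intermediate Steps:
$d = 550$ ($d = 55 \cdot 10 = 550$)
$h = 4452$ ($h = 550 - -3902 = 550 + 3902 = 4452$)
$\frac{8131 \frac{1}{\left(-16\right) \left(-453\right)}}{h \frac{1}{-3038}} = \frac{8131 \frac{1}{\left(-16\right) \left(-453\right)}}{4452 \frac{1}{-3038}} = \frac{8131 \cdot \frac{1}{7248}}{4452 \left(- \frac{1}{3038}\right)} = \frac{8131 \cdot \frac{1}{7248}}{- \frac{318}{217}} = \frac{8131}{7248} \left(- \frac{217}{318}\right) = - \frac{1764427}{2304864}$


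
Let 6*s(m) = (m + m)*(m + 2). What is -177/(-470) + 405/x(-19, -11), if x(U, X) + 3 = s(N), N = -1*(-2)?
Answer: -570873/470 ≈ -1214.6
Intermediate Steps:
N = 2
s(m) = m*(2 + m)/3 (s(m) = ((m + m)*(m + 2))/6 = ((2*m)*(2 + m))/6 = (2*m*(2 + m))/6 = m*(2 + m)/3)
x(U, X) = -⅓ (x(U, X) = -3 + (⅓)*2*(2 + 2) = -3 + (⅓)*2*4 = -3 + 8/3 = -⅓)
-177/(-470) + 405/x(-19, -11) = -177/(-470) + 405/(-⅓) = -177*(-1/470) + 405*(-3) = 177/470 - 1215 = -570873/470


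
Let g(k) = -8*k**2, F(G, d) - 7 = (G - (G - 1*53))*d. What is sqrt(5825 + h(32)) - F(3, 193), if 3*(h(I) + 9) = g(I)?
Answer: -10236 + 2*sqrt(6942)/3 ≈ -10180.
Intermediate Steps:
F(G, d) = 7 + 53*d (F(G, d) = 7 + (G - (G - 1*53))*d = 7 + (G - (G - 53))*d = 7 + (G - (-53 + G))*d = 7 + (G + (53 - G))*d = 7 + 53*d)
h(I) = -9 - 8*I**2/3 (h(I) = -9 + (-8*I**2)/3 = -9 - 8*I**2/3)
sqrt(5825 + h(32)) - F(3, 193) = sqrt(5825 + (-9 - 8/3*32**2)) - (7 + 53*193) = sqrt(5825 + (-9 - 8/3*1024)) - (7 + 10229) = sqrt(5825 + (-9 - 8192/3)) - 1*10236 = sqrt(5825 - 8219/3) - 10236 = sqrt(9256/3) - 10236 = 2*sqrt(6942)/3 - 10236 = -10236 + 2*sqrt(6942)/3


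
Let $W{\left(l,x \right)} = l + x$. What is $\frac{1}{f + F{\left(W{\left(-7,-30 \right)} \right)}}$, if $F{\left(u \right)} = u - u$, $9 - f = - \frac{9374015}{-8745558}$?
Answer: $\frac{8745558}{69336007} \approx 0.12613$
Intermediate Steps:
$f = \frac{69336007}{8745558}$ ($f = 9 - - \frac{9374015}{-8745558} = 9 - \left(-9374015\right) \left(- \frac{1}{8745558}\right) = 9 - \frac{9374015}{8745558} = \frac{69336007}{8745558} \approx 7.9281$)
$F{\left(u \right)} = 0$
$\frac{1}{f + F{\left(W{\left(-7,-30 \right)} \right)}} = \frac{1}{\frac{69336007}{8745558} + 0} = \frac{1}{\frac{69336007}{8745558}} = \frac{8745558}{69336007}$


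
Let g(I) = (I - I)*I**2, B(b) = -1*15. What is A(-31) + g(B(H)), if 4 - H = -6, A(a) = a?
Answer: -31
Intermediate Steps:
H = 10 (H = 4 - 1*(-6) = 4 + 6 = 10)
B(b) = -15
g(I) = 0 (g(I) = 0*I**2 = 0)
A(-31) + g(B(H)) = -31 + 0 = -31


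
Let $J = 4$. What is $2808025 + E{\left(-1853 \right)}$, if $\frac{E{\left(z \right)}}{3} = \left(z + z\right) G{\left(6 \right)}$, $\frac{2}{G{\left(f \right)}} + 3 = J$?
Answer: $2785789$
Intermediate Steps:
$G{\left(f \right)} = 2$ ($G{\left(f \right)} = \frac{2}{-3 + 4} = \frac{2}{1} = 2 \cdot 1 = 2$)
$E{\left(z \right)} = 12 z$ ($E{\left(z \right)} = 3 \left(z + z\right) 2 = 3 \cdot 2 z 2 = 3 \cdot 4 z = 12 z$)
$2808025 + E{\left(-1853 \right)} = 2808025 + 12 \left(-1853\right) = 2808025 - 22236 = 2785789$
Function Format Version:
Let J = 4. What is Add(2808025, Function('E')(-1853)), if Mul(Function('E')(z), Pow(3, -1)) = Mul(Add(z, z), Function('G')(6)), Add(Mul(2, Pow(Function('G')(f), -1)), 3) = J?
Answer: 2785789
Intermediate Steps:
Function('G')(f) = 2 (Function('G')(f) = Mul(2, Pow(Add(-3, 4), -1)) = Mul(2, Pow(1, -1)) = Mul(2, 1) = 2)
Function('E')(z) = Mul(12, z) (Function('E')(z) = Mul(3, Mul(Add(z, z), 2)) = Mul(3, Mul(Mul(2, z), 2)) = Mul(3, Mul(4, z)) = Mul(12, z))
Add(2808025, Function('E')(-1853)) = Add(2808025, Mul(12, -1853)) = Add(2808025, -22236) = 2785789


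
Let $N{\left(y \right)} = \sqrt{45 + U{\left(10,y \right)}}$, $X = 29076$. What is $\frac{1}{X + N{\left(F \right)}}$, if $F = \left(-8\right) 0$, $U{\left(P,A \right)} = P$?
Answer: $\frac{29076}{845413721} - \frac{\sqrt{55}}{845413721} \approx 3.4384 \cdot 10^{-5}$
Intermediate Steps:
$F = 0$
$N{\left(y \right)} = \sqrt{55}$ ($N{\left(y \right)} = \sqrt{45 + 10} = \sqrt{55}$)
$\frac{1}{X + N{\left(F \right)}} = \frac{1}{29076 + \sqrt{55}}$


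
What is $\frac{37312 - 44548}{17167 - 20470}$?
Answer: $\frac{804}{367} \approx 2.1907$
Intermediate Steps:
$\frac{37312 - 44548}{17167 - 20470} = - \frac{7236}{-3303} = \left(-7236\right) \left(- \frac{1}{3303}\right) = \frac{804}{367}$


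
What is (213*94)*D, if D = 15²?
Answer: 4504950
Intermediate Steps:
D = 225
(213*94)*D = (213*94)*225 = 20022*225 = 4504950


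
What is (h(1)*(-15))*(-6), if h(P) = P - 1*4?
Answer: -270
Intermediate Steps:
h(P) = -4 + P (h(P) = P - 4 = -4 + P)
(h(1)*(-15))*(-6) = ((-4 + 1)*(-15))*(-6) = -3*(-15)*(-6) = 45*(-6) = -270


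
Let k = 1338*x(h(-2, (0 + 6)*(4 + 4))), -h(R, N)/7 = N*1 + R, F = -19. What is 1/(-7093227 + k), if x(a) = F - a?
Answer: -1/6687813 ≈ -1.4953e-7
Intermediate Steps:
h(R, N) = -7*N - 7*R (h(R, N) = -7*(N*1 + R) = -7*(N + R) = -7*N - 7*R)
x(a) = -19 - a
k = 405414 (k = 1338*(-19 - (-7*(0 + 6)*(4 + 4) - 7*(-2))) = 1338*(-19 - (-42*8 + 14)) = 1338*(-19 - (-7*48 + 14)) = 1338*(-19 - (-336 + 14)) = 1338*(-19 - 1*(-322)) = 1338*(-19 + 322) = 1338*303 = 405414)
1/(-7093227 + k) = 1/(-7093227 + 405414) = 1/(-6687813) = -1/6687813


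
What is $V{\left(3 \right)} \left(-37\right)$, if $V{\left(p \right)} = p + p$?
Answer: $-222$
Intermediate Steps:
$V{\left(p \right)} = 2 p$
$V{\left(3 \right)} \left(-37\right) = 2 \cdot 3 \left(-37\right) = 6 \left(-37\right) = -222$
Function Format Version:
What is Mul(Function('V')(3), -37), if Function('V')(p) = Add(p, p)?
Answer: -222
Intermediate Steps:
Function('V')(p) = Mul(2, p)
Mul(Function('V')(3), -37) = Mul(Mul(2, 3), -37) = Mul(6, -37) = -222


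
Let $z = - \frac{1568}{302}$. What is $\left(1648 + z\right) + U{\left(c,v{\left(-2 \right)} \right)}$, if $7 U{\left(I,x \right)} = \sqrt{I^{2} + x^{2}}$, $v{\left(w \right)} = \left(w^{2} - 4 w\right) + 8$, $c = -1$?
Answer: $\frac{248064}{151} + \frac{\sqrt{401}}{7} \approx 1645.7$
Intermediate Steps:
$v{\left(w \right)} = 8 + w^{2} - 4 w$
$z = - \frac{784}{151}$ ($z = \left(-1568\right) \frac{1}{302} = - \frac{784}{151} \approx -5.1921$)
$U{\left(I,x \right)} = \frac{\sqrt{I^{2} + x^{2}}}{7}$
$\left(1648 + z\right) + U{\left(c,v{\left(-2 \right)} \right)} = \left(1648 - \frac{784}{151}\right) + \frac{\sqrt{\left(-1\right)^{2} + \left(8 + \left(-2\right)^{2} - -8\right)^{2}}}{7} = \frac{248064}{151} + \frac{\sqrt{1 + \left(8 + 4 + 8\right)^{2}}}{7} = \frac{248064}{151} + \frac{\sqrt{1 + 20^{2}}}{7} = \frac{248064}{151} + \frac{\sqrt{1 + 400}}{7} = \frac{248064}{151} + \frac{\sqrt{401}}{7}$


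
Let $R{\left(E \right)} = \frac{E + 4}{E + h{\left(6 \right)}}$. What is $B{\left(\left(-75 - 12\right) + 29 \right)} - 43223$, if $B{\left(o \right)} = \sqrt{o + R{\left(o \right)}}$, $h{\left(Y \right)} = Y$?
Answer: $-43223 + \frac{i \sqrt{38506}}{26} \approx -43223.0 + 7.5473 i$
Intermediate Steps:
$R{\left(E \right)} = \frac{4 + E}{6 + E}$ ($R{\left(E \right)} = \frac{E + 4}{E + 6} = \frac{4 + E}{6 + E}$)
$B{\left(o \right)} = \sqrt{o + \frac{4 + o}{6 + o}}$
$B{\left(\left(-75 - 12\right) + 29 \right)} - 43223 = \sqrt{\frac{4 + \left(\left(-75 - 12\right) + 29\right) + \left(\left(-75 - 12\right) + 29\right) \left(6 + \left(\left(-75 - 12\right) + 29\right)\right)}{6 + \left(\left(-75 - 12\right) + 29\right)}} - 43223 = \sqrt{\frac{4 + \left(-87 + 29\right) + \left(-87 + 29\right) \left(6 + \left(-87 + 29\right)\right)}{6 + \left(-87 + 29\right)}} - 43223 = \sqrt{\frac{4 - 58 - 58 \left(6 - 58\right)}{6 - 58}} - 43223 = \sqrt{\frac{4 - 58 - -3016}{-52}} - 43223 = \sqrt{- \frac{4 - 58 + 3016}{52}} - 43223 = \sqrt{\left(- \frac{1}{52}\right) 2962} - 43223 = \sqrt{- \frac{1481}{26}} - 43223 = \frac{i \sqrt{38506}}{26} - 43223 = -43223 + \frac{i \sqrt{38506}}{26}$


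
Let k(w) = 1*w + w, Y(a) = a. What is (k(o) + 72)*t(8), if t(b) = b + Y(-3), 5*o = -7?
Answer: 346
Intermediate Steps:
o = -7/5 (o = (⅕)*(-7) = -7/5 ≈ -1.4000)
t(b) = -3 + b (t(b) = b - 3 = -3 + b)
k(w) = 2*w (k(w) = w + w = 2*w)
(k(o) + 72)*t(8) = (2*(-7/5) + 72)*(-3 + 8) = (-14/5 + 72)*5 = (346/5)*5 = 346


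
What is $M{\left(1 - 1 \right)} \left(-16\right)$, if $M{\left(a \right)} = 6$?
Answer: $-96$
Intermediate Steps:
$M{\left(1 - 1 \right)} \left(-16\right) = 6 \left(-16\right) = -96$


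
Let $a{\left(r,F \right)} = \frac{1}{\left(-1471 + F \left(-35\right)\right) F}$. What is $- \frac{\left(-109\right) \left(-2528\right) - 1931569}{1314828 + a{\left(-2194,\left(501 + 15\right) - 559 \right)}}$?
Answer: $\frac{2421096854}{1922278535} \approx 1.2595$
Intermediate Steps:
$a{\left(r,F \right)} = \frac{1}{F \left(-1471 - 35 F\right)}$ ($a{\left(r,F \right)} = \frac{1}{\left(-1471 - 35 F\right) F} = \frac{1}{F \left(-1471 - 35 F\right)}$)
$- \frac{\left(-109\right) \left(-2528\right) - 1931569}{1314828 + a{\left(-2194,\left(501 + 15\right) - 559 \right)}} = - \frac{\left(-109\right) \left(-2528\right) - 1931569}{1314828 - \frac{1}{\left(\left(501 + 15\right) - 559\right) \left(1471 + 35 \left(\left(501 + 15\right) - 559\right)\right)}} = - \frac{275552 - 1931569}{1314828 - \frac{1}{\left(516 - 559\right) \left(1471 + 35 \left(516 - 559\right)\right)}} = - \frac{-1656017}{1314828 - \frac{1}{\left(-43\right) \left(1471 + 35 \left(-43\right)\right)}} = - \frac{-1656017}{1314828 - - \frac{1}{43 \left(1471 - 1505\right)}} = - \frac{-1656017}{1314828 - - \frac{1}{43 \left(-34\right)}} = - \frac{-1656017}{1314828 - \left(- \frac{1}{43}\right) \left(- \frac{1}{34}\right)} = - \frac{-1656017}{1314828 - \frac{1}{1462}} = - \frac{-1656017}{\frac{1922278535}{1462}} = - \frac{\left(-1656017\right) 1462}{1922278535} = \left(-1\right) \left(- \frac{2421096854}{1922278535}\right) = \frac{2421096854}{1922278535}$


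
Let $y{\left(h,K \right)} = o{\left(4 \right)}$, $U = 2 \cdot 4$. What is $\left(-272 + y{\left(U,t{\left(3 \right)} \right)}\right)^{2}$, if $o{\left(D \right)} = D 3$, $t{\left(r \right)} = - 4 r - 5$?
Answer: $67600$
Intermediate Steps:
$U = 8$
$t{\left(r \right)} = -5 - 4 r$
$o{\left(D \right)} = 3 D$
$y{\left(h,K \right)} = 12$ ($y{\left(h,K \right)} = 3 \cdot 4 = 12$)
$\left(-272 + y{\left(U,t{\left(3 \right)} \right)}\right)^{2} = \left(-272 + 12\right)^{2} = \left(-260\right)^{2} = 67600$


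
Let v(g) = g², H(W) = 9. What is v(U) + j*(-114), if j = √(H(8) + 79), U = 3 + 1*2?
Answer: 25 - 228*√22 ≈ -1044.4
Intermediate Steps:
U = 5 (U = 3 + 2 = 5)
j = 2*√22 (j = √(9 + 79) = √88 = 2*√22 ≈ 9.3808)
v(U) + j*(-114) = 5² + (2*√22)*(-114) = 25 - 228*√22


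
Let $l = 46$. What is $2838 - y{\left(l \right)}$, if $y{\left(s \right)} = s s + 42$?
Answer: $680$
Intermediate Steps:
$y{\left(s \right)} = 42 + s^{2}$ ($y{\left(s \right)} = s^{2} + 42 = 42 + s^{2}$)
$2838 - y{\left(l \right)} = 2838 - \left(42 + 46^{2}\right) = 2838 - \left(42 + 2116\right) = 2838 - 2158 = 680$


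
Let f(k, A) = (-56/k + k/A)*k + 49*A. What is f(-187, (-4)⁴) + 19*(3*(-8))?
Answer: 3115161/256 ≈ 12169.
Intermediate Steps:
f(k, A) = 49*A + k*(-56/k + k/A) (f(k, A) = k*(-56/k + k/A) + 49*A = 49*A + k*(-56/k + k/A))
f(-187, (-4)⁴) + 19*(3*(-8)) = (-56 + 49*(-4)⁴ + (-187)²/(-4)⁴) + 19*(3*(-8)) = (-56 + 49*256 + 34969/256) + 19*(-24) = (-56 + 12544 + (1/256)*34969) - 456 = (-56 + 12544 + 34969/256) - 456 = 3231897/256 - 456 = 3115161/256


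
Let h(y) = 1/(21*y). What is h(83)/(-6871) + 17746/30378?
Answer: 426764620/730545333 ≈ 0.58417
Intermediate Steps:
h(y) = 1/(21*y)
h(83)/(-6871) + 17746/30378 = ((1/21)/83)/(-6871) + 17746/30378 = ((1/21)*(1/83))*(-1/6871) + 17746*(1/30378) = (1/1743)*(-1/6871) + 8873/15189 = -1/11976153 + 8873/15189 = 426764620/730545333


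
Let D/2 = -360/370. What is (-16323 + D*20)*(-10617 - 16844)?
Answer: 16624642251/37 ≈ 4.4931e+8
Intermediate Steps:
D = -72/37 (D = 2*(-360/370) = 2*(-360*1/370) = 2*(-36/37) = -72/37 ≈ -1.9459)
(-16323 + D*20)*(-10617 - 16844) = (-16323 - 72/37*20)*(-10617 - 16844) = (-16323 - 1440/37)*(-27461) = -605391/37*(-27461) = 16624642251/37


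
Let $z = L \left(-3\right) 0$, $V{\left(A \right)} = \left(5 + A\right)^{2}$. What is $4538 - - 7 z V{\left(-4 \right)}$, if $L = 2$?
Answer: $4538$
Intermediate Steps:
$z = 0$ ($z = 2 \left(-3\right) 0 = \left(-6\right) 0 = 0$)
$4538 - - 7 z V{\left(-4 \right)} = 4538 - \left(-7\right) 0 \left(5 - 4\right)^{2} = 4538 - 0 \cdot 1^{2} = 4538 - 0 \cdot 1 = 4538 - 0 = 4538 + 0 = 4538$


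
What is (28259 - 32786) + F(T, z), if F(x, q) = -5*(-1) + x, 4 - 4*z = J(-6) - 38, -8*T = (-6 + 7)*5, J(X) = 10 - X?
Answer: -36181/8 ≈ -4522.6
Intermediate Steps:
T = -5/8 (T = -(-6 + 7)*5/8 = -5/8 ≈ -0.62500)
z = 13/2 (z = 1 - ((10 - 1*(-6)) - 38)/4 = 1 - ((10 + 6) - 38)/4 = 1 - (16 - 38)/4 = 1 - 1/4*(-22) = 1 + 11/2 = 13/2 ≈ 6.5000)
F(x, q) = 5 + x
(28259 - 32786) + F(T, z) = (28259 - 32786) + (5 - 5/8) = -4527 + 35/8 = -36181/8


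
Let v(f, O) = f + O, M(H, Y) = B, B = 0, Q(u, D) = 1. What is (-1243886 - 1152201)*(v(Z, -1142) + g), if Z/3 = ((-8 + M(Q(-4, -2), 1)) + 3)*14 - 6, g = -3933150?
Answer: 9427452223240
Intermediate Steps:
M(H, Y) = 0
Z = -228 (Z = 3*(((-8 + 0) + 3)*14 - 6) = 3*((-8 + 3)*14 - 6) = 3*(-5*14 - 6) = 3*(-70 - 6) = 3*(-76) = -228)
v(f, O) = O + f
(-1243886 - 1152201)*(v(Z, -1142) + g) = (-1243886 - 1152201)*((-1142 - 228) - 3933150) = -2396087*(-1370 - 3933150) = -2396087*(-3934520) = 9427452223240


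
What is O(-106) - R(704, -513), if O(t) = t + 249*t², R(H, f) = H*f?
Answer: 3158810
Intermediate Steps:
O(-106) - R(704, -513) = -106*(1 + 249*(-106)) - 704*(-513) = -106*(1 - 26394) - 1*(-361152) = -106*(-26393) + 361152 = 2797658 + 361152 = 3158810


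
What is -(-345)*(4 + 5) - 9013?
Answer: -5908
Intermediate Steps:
-(-345)*(4 + 5) - 9013 = -(-345)*9 - 9013 = -69*(-45) - 9013 = 3105 - 9013 = -5908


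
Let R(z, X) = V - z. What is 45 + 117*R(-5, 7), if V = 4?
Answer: 1098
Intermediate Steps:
R(z, X) = 4 - z
45 + 117*R(-5, 7) = 45 + 117*(4 - 1*(-5)) = 45 + 117*(4 + 5) = 45 + 117*9 = 45 + 1053 = 1098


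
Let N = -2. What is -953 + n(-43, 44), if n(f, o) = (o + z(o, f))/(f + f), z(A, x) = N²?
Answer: -41003/43 ≈ -953.56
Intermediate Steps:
z(A, x) = 4 (z(A, x) = (-2)² = 4)
n(f, o) = (4 + o)/(2*f) (n(f, o) = (o + 4)/(f + f) = (4 + o)/((2*f)) = (4 + o)*(1/(2*f)) = (4 + o)/(2*f))
-953 + n(-43, 44) = -953 + (½)*(4 + 44)/(-43) = -953 + (½)*(-1/43)*48 = -953 - 24/43 = -41003/43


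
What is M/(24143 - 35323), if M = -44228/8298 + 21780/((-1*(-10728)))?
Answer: 4079827/13822974360 ≈ 0.00029515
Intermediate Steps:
M = -4079827/1236402 (M = -44228*1/8298 + 21780/10728 = -22114/4149 + 21780*(1/10728) = -22114/4149 + 605/298 = -4079827/1236402 ≈ -3.2998)
M/(24143 - 35323) = -4079827/(1236402*(24143 - 35323)) = -4079827/1236402/(-11180) = -4079827/1236402*(-1/11180) = 4079827/13822974360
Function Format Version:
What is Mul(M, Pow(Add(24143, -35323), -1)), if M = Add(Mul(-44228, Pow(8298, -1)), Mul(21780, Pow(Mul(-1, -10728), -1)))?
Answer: Rational(4079827, 13822974360) ≈ 0.00029515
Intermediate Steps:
M = Rational(-4079827, 1236402) (M = Add(Mul(-44228, Rational(1, 8298)), Mul(21780, Pow(10728, -1))) = Add(Rational(-22114, 4149), Mul(21780, Rational(1, 10728))) = Add(Rational(-22114, 4149), Rational(605, 298)) = Rational(-4079827, 1236402) ≈ -3.2998)
Mul(M, Pow(Add(24143, -35323), -1)) = Mul(Rational(-4079827, 1236402), Pow(Add(24143, -35323), -1)) = Mul(Rational(-4079827, 1236402), Pow(-11180, -1)) = Mul(Rational(-4079827, 1236402), Rational(-1, 11180)) = Rational(4079827, 13822974360)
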